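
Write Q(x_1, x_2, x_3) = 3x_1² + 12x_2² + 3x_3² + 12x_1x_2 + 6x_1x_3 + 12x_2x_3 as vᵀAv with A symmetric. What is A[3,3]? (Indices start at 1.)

3

The coefficient of x_3² in Q is 3, and that is exactly A[3,3].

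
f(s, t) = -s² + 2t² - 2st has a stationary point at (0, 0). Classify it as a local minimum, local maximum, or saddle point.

saddle point

The Hessian at the origin is H = [[-2, -2], [-2, 4]].
det H = -2·4 − (-2)² = -12 < 0, so H is indefinite.
Therefore the origin is a saddle point.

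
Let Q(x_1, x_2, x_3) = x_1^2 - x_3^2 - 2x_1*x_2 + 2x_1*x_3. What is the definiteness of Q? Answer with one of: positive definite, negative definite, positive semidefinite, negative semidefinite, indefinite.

The associated matrix is A = [[1, -1, 1], [-1, 0, 0], [1, 0, -1]].
Symmetric row and column elimination reduces A to a congruent diagonal form with pivots 1, -1, -1.
That gives 1 positive, 2 negative pivots.
Hence Q is indefinite.

indefinite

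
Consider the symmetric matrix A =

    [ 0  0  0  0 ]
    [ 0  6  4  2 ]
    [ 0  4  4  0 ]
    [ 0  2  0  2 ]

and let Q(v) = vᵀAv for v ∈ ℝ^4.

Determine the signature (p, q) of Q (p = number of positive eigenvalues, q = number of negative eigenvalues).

Symmetric row and column elimination reduces A to a congruent diagonal form with pivots 0, 6, 4/3, 0.
So there are 2 positive, 2 zero pivots.

(2, 0)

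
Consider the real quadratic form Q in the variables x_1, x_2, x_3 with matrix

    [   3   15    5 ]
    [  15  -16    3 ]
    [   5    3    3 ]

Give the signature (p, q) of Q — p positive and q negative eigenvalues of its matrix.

(1, 2)

An LDLᵀ factorisation of A has diagonal entries 3, -91, -4/273.
Counting signs: 1 positive, 2 negative.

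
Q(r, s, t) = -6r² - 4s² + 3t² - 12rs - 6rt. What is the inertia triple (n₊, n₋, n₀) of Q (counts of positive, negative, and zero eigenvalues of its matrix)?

(1, 1, 1)

Write A = [[-6, -6, -3], [-6, -4, 0], [-3, 0, 3]].
Congruent diagonalization of A (simultaneous row and column reduction) yields pivots -6, 2, 0.
Counting signs: 1 positive, 1 negative, 1 zero.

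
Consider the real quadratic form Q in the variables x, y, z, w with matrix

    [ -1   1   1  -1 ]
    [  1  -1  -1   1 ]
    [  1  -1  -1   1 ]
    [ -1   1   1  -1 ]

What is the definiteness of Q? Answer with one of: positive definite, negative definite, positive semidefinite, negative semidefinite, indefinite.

negative semidefinite

Applying the same elementary operations to the rows and columns of A produces a congruent diagonal matrix with entries -1, 0, 0, 0.
That gives 1 negative, 3 zero pivots.
Hence Q is negative semidefinite.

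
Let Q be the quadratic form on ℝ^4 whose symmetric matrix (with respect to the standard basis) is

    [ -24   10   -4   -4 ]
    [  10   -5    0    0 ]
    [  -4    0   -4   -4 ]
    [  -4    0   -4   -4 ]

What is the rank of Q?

2

Symmetric row and column elimination reduces A to a congruent diagonal form with pivots -24, -5/6, 0, 0.
So there are 2 negative, 2 zero pivots.
The rank is the number of nonzero pivots: 2.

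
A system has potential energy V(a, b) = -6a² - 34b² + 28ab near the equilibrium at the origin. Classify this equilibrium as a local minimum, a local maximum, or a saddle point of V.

local maximum

The Hessian at the origin is H = [[-12, 28], [28, -68]].
det H = -12·-68 − (28)² = 32 > 0 and H[1,1] = -12 < 0, so H is negative definite.
Therefore the origin is a local maximum.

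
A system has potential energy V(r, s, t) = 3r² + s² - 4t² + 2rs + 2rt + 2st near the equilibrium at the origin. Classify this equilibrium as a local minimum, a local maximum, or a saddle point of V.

The Hessian at the origin is H = [[6, 2, 2], [2, 2, 2], [2, 2, -8]].
Applying the same elementary operations to the rows and columns of H produces a congruent diagonal matrix with entries 6, 4/3, -10.
So there are 2 positive, 1 negative pivots.
H is indefinite, so the origin is a saddle point.

saddle point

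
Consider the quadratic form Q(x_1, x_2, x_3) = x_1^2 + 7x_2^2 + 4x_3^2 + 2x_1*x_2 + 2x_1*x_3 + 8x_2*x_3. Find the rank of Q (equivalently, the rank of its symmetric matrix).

Write A = [[1, 1, 1], [1, 7, 4], [1, 4, 4]].
Congruent diagonalization of A (simultaneous row and column reduction) yields pivots 1, 6, 3/2.
So there are 3 positive pivots.
The rank is the number of nonzero pivots: 3.

3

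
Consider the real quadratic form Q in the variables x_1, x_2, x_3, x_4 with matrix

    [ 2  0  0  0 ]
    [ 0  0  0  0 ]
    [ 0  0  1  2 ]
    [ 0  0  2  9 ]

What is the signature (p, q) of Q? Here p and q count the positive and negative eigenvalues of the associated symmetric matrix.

(3, 0)

Row-reducing A symmetrically gives the diagonal entries 2, 0, 1, 5.
That gives 3 positive, 1 zero pivots.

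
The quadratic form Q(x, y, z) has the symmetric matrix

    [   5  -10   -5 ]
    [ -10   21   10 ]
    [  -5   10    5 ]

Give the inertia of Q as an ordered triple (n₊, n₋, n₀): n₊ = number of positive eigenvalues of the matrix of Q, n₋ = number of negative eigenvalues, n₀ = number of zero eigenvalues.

(2, 0, 1)

Row-reducing A symmetrically gives the diagonal entries 5, 1, 0.
So there are 2 positive, 1 zero pivots.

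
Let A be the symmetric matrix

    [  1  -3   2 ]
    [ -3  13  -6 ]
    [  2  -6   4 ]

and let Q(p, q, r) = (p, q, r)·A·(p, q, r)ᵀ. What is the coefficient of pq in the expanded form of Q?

The coefficient of pq is A[1,2] + A[2,1] = 2·(-3) = -6.

-6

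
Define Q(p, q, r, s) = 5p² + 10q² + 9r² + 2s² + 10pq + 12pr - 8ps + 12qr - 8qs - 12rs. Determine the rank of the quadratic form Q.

4

The associated matrix is A = [[5, 5, 6, -4], [5, 10, 6, -4], [6, 6, 9, -6], [-4, -4, -6, 2]].
Applying the same elementary operations to the rows and columns of A produces a congruent diagonal matrix with entries 5, 5, 9/5, -2.
So there are 3 positive, 1 negative pivots.
The rank is the number of nonzero pivots: 4.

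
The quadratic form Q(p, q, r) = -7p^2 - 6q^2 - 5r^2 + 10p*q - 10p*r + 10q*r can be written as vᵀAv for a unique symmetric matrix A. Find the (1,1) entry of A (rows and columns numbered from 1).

The coefficient of p^2 in Q is -7, and that is exactly A[1,1].

-7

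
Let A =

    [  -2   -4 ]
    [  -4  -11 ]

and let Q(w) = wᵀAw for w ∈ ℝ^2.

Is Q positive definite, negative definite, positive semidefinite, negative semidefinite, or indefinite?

For the 2×2 matrix [[-2, -4], [-4, -11]]: det = -2·-11 − (-4)² = 6, trace = -13.
det > 0 so both eigenvalues share the sign of the trace; trace = -13 < 0 ⇒ both negative.

negative definite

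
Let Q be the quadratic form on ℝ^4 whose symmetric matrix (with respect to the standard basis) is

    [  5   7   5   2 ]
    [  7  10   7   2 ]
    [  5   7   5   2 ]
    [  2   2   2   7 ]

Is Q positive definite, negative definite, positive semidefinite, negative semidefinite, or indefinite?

Row-reducing A symmetrically gives the diagonal entries 5, 1/5, 0, 3.
So there are 3 positive, 1 zero pivots.
Hence Q is positive semidefinite.

positive semidefinite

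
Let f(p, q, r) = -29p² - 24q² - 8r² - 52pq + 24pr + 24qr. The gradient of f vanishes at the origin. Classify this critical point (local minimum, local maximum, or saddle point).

The Hessian at the origin is H = [[-58, -52, 24], [-52, -48, 24], [24, 24, -16]].
Row-reducing H symmetrically gives the diagonal entries -58, -40/29, -8/5.
So there are 3 negative pivots.
H is negative definite, so the origin is a strict local maximum.

local maximum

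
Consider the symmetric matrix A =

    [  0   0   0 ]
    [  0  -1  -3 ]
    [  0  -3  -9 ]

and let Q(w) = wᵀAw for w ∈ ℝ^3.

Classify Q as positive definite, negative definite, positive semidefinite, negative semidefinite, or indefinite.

Congruent diagonalization of A (simultaneous row and column reduction) yields pivots 0, -1, 0.
So there are 1 negative, 2 zero pivots.
Hence Q is negative semidefinite.

negative semidefinite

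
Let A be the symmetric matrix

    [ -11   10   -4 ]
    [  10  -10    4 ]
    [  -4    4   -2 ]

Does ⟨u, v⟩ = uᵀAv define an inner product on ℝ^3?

no

Leading principal minors: Δ_1 = -11, Δ_2 = 10, Δ_3 = -4.
The signs alternate starting with Δ_1 < 0, so by Sylvester's criterion Q is negative definite.
⟨·,·⟩ is an inner product exactly when A is positive definite.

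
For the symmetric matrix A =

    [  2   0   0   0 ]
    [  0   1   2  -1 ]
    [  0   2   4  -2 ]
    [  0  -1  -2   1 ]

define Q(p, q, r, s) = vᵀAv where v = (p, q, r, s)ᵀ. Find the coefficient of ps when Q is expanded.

The coefficient of ps is A[1,4] + A[4,1] = 2·0 = 0.

0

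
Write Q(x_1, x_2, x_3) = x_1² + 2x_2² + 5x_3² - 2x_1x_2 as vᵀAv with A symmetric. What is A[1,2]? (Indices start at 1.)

-1

The coefficient of x_1·x_2 in Q is -2. For a symmetric A this equals A[1,2] + A[2,1] = 2·A[1,2].
So A[1,2] = -2/2 = -1.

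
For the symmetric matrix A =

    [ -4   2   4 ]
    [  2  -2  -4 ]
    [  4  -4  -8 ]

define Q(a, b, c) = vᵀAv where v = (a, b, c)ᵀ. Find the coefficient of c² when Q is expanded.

The coefficient of c² is the diagonal entry A[3,3] = -8.

-8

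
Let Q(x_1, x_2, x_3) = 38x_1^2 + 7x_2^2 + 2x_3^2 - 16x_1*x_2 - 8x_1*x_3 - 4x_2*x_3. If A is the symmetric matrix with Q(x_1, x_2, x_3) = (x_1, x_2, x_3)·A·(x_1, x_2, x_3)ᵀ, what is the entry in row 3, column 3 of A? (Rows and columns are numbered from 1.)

The coefficient of x_3^2 in Q is 2, and that is exactly A[3,3].

2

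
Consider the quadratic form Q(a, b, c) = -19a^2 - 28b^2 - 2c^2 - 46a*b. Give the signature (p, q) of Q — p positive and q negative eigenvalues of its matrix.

The associated matrix is A = [[-19, -23, 0], [-23, -28, 0], [0, 0, -2]].
Row-reducing A symmetrically gives the diagonal entries -19, -3/19, -2.
Counting signs: 3 negative.

(0, 3)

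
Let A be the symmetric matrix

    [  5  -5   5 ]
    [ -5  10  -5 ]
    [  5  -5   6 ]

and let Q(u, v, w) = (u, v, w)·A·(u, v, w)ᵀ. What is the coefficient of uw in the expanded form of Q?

The coefficient of uw is A[1,3] + A[3,1] = 2·5 = 10.

10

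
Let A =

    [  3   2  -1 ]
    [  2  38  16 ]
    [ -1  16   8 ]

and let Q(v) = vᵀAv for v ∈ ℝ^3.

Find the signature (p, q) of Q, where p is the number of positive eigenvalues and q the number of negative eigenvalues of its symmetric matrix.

(3, 0)

Row-reducing A symmetrically gives the diagonal entries 3, 110/3, 1/11.
So there are 3 positive pivots.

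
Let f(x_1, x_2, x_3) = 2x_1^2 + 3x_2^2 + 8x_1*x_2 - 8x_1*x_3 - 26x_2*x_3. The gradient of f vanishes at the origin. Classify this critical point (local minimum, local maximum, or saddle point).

saddle point

The Hessian at the origin is H = [[4, 8, -8], [8, 6, -26], [-8, -26, 0]].
Congruent diagonalization of H (simultaneous row and column reduction) yields pivots 4, -10, -6.
That gives 1 positive, 2 negative pivots.
H is indefinite, so the origin is a saddle point.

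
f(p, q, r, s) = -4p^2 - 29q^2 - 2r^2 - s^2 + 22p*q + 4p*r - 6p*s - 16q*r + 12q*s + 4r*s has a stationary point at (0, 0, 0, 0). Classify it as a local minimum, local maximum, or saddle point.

The Hessian at the origin is H = [[-8, 22, 4, -6], [22, -58, -16, 12], [4, -16, -4, 4], [-6, 12, 4, -2]].
Symmetric row and column elimination reduces H to a congruent diagonal form with pivots -8, 5/2, -12, -4/15.
That gives 1 positive, 3 negative pivots.
H is indefinite, so the origin is a saddle point.

saddle point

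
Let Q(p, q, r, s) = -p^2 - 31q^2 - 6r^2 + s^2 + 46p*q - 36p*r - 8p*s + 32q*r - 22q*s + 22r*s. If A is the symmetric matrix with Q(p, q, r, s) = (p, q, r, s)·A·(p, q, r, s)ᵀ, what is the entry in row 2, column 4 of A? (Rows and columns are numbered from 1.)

The coefficient of q·s in Q is -22. For a symmetric A this equals A[2,4] + A[4,2] = 2·A[2,4].
So A[2,4] = -22/2 = -11.

-11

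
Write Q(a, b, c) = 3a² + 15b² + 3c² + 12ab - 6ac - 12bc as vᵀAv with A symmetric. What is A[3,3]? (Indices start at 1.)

3

The coefficient of c² in Q is 3, and that is exactly A[3,3].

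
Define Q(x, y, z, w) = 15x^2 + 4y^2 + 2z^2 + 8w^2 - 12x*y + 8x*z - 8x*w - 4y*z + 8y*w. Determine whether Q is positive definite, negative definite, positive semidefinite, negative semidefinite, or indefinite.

positive semidefinite

The symmetric matrix is A = [[15, -6, 4, -4], [-6, 4, -2, 4], [4, -2, 2, 0], [-4, 4, 0, 8]].
Congruent diagonalization of A (simultaneous row and column reduction) yields pivots 15, 8/5, 5/6, 0.
Counting signs: 3 positive, 1 zero.
Hence Q is positive semidefinite.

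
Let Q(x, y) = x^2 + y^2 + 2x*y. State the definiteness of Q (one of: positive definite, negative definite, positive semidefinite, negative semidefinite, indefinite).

positive semidefinite

The symmetric matrix of Q is [[1, 1], [1, 1]].
For the 2×2 matrix [[1, 1], [1, 1]]: det = 1·1 − (1)² = 0, trace = 2.
det = 0 so one eigenvalue is zero; the form is semidefinite with the sign of the trace.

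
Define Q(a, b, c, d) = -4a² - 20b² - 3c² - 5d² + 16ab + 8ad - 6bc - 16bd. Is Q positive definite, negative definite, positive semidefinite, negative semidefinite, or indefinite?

The symmetric matrix is A = [[-4, 8, 0, 4], [8, -20, -3, -8], [0, -3, -3, 0], [4, -8, 0, -5]].
An LDLᵀ factorisation of A has diagonal entries -4, -4, -3/4, -1.
So there are 4 negative pivots.
Hence Q is negative definite.

negative definite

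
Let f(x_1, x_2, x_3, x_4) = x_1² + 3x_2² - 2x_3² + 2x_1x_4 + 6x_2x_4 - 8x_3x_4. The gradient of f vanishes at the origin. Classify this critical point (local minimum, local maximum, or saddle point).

saddle point

The Hessian at the origin is H = [[2, 0, 0, 2], [0, 6, 0, 6], [0, 0, -4, -8], [2, 6, -8, 0]].
Symmetric row and column elimination reduces H to a congruent diagonal form with pivots 2, 6, -4, 8.
Counting signs: 3 positive, 1 negative.
H is indefinite, so the origin is a saddle point.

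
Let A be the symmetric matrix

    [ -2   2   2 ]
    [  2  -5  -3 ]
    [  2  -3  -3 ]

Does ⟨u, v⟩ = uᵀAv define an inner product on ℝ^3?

Leading principal minors: Δ_1 = -2, Δ_2 = 6, Δ_3 = -4.
The signs alternate starting with Δ_1 < 0, so by Sylvester's criterion Q is negative definite.
⟨·,·⟩ is an inner product exactly when A is positive definite.

no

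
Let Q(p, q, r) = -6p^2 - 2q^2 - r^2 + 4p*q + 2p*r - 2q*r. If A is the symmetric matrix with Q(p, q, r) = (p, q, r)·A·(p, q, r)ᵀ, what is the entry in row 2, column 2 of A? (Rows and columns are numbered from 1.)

The coefficient of q^2 in Q is -2, and that is exactly A[2,2].

-2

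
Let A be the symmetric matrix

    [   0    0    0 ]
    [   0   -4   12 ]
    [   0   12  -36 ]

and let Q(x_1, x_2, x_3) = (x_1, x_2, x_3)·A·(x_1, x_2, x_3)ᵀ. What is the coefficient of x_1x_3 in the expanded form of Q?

0

The coefficient of x_1x_3 is A[1,3] + A[3,1] = 2·0 = 0.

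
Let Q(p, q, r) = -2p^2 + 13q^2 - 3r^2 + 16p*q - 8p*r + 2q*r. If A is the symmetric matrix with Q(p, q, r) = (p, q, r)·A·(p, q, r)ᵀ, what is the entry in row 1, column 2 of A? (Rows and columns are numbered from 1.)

8

The coefficient of p·q in Q is 16. For a symmetric A this equals A[1,2] + A[2,1] = 2·A[1,2].
So A[1,2] = 16/2 = 8.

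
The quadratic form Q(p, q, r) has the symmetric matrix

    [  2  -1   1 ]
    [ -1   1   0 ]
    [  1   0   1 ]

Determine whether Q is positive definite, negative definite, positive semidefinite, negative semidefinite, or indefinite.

positive semidefinite

Applying the same elementary operations to the rows and columns of A produces a congruent diagonal matrix with entries 2, 1/2, 0.
So there are 2 positive, 1 zero pivots.
Hence Q is positive semidefinite.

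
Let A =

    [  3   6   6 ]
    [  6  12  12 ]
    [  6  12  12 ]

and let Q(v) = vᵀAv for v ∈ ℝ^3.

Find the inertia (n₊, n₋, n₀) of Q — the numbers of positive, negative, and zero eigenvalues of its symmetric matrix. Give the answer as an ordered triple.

Symmetric row and column elimination reduces A to a congruent diagonal form with pivots 3, 0, 0.
That gives 1 positive, 2 zero pivots.

(1, 0, 2)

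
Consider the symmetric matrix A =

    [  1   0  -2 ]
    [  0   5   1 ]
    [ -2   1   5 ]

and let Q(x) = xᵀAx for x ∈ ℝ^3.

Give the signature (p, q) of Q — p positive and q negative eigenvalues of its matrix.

(3, 0)

Row-reducing A symmetrically gives the diagonal entries 1, 5, 4/5.
So there are 3 positive pivots.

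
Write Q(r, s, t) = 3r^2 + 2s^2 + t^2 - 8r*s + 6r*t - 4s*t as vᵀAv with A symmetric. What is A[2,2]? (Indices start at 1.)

2

The coefficient of s^2 in Q is 2, and that is exactly A[2,2].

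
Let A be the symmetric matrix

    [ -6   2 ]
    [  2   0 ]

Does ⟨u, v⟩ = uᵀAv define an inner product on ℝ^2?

no

For the 2×2 matrix [[-6, 2], [2, 0]]: det = -6·0 − (2)² = -4, trace = -6.
det < 0 so the eigenvalues have opposite signs; the form is indefinite.
⟨·,·⟩ is an inner product exactly when A is positive definite.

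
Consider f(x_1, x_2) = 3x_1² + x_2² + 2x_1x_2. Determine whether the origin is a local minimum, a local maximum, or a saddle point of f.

local minimum

The Hessian at the origin is H = [[6, 2], [2, 2]].
det H = 6·2 − (2)² = 8 > 0 and H[1,1] = 6 > 0, so H is positive definite.
Therefore the origin is a local minimum.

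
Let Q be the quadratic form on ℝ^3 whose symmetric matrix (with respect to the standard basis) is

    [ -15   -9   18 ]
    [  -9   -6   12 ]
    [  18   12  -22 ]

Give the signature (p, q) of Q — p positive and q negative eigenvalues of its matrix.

Applying the same elementary operations to the rows and columns of A produces a congruent diagonal matrix with entries -15, -3/5, 2.
So there are 1 positive, 2 negative pivots.

(1, 2)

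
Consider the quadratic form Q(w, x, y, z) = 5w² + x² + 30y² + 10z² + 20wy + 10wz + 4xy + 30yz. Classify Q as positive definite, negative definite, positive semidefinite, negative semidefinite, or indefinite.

positive definite

The symmetric matrix of Q is A = [[5, 0, 10, 5], [0, 1, 2, 0], [10, 2, 30, 15], [5, 0, 15, 10]].
Leading principal minors: Δ_1 = 5, Δ_2 = 5, Δ_3 = 30, Δ_4 = 25.
All leading principal minors are positive, so by Sylvester's criterion Q is positive definite.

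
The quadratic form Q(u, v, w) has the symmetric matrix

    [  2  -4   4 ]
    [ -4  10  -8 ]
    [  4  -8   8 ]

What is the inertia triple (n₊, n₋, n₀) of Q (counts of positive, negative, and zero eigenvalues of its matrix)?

Row-reducing A symmetrically gives the diagonal entries 2, 2, 0.
So there are 2 positive, 1 zero pivots.

(2, 0, 1)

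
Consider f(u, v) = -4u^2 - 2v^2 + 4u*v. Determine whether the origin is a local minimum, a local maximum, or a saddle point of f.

local maximum

The Hessian at the origin is H = [[-8, 4], [4, -4]].
det H = -8·-4 − (4)² = 16 > 0 and H[1,1] = -8 < 0, so H is negative definite.
Therefore the origin is a local maximum.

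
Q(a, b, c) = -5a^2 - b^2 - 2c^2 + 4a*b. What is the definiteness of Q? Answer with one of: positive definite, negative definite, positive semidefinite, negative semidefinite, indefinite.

The symmetric matrix of Q is A = [[-5, 2, 0], [2, -1, 0], [0, 0, -2]].
Leading principal minors: Δ_1 = -5, Δ_2 = 1, Δ_3 = -2.
The signs alternate starting with Δ_1 < 0, so by Sylvester's criterion Q is negative definite.

negative definite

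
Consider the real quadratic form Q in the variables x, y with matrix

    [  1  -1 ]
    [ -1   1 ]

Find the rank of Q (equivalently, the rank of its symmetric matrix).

1

Congruent diagonalization of A (simultaneous row and column reduction) yields pivots 1, 0.
That gives 1 positive, 1 zero pivots.
The rank is the number of nonzero pivots: 1.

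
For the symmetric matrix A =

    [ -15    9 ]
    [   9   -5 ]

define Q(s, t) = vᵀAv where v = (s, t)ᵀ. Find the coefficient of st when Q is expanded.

18

The coefficient of st is A[1,2] + A[2,1] = 2·9 = 18.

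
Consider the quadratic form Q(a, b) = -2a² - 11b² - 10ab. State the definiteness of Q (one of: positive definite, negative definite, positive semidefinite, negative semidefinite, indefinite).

Write A = [[-2, -5], [-5, -11]].
An LDLᵀ factorisation of A has diagonal entries -2, 3/2.
Counting signs: 1 positive, 1 negative.
Hence Q is indefinite.

indefinite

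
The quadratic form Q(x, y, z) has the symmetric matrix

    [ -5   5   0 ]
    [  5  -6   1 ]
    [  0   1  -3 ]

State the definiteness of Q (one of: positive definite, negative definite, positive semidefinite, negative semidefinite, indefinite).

negative definite

Symmetric row and column elimination reduces A to a congruent diagonal form with pivots -5, -1, -2.
Counting signs: 3 negative.
Hence Q is negative definite.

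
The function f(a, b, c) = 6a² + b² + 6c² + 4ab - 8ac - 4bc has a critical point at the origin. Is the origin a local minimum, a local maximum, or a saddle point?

local minimum

The Hessian at the origin is H = [[12, 4, -8], [4, 2, -4], [-8, -4, 12]].
Congruent diagonalization of H (simultaneous row and column reduction) yields pivots 12, 2/3, 4.
Counting signs: 3 positive.
H is positive definite, so the origin is a strict local minimum.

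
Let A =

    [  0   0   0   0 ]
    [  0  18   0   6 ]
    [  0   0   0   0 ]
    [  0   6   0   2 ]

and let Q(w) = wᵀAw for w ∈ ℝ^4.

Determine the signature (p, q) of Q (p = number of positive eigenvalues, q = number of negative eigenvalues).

Row-reducing A symmetrically gives the diagonal entries 0, 18, 0, 0.
Counting signs: 1 positive, 3 zero.

(1, 0)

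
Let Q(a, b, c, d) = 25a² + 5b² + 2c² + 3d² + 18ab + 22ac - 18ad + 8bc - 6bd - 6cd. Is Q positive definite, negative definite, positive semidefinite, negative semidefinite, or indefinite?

Write A = [[25, 9, 11, -9], [9, 5, 4, -3], [11, 4, 2, -3], [-9, -3, -3, 3]].
Row-reducing A symmetrically gives the diagonal entries 25, 44/25, -125/44, 6/125.
Counting signs: 3 positive, 1 negative.
Hence Q is indefinite.

indefinite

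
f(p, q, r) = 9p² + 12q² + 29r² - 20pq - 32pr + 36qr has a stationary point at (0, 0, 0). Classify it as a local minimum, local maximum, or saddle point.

local minimum

The Hessian at the origin is H = [[18, -20, -32], [-20, 24, 36], [-32, 36, 58]].
Congruent diagonalization of H (simultaneous row and column reduction) yields pivots 18, 16/9, 1.
That gives 3 positive pivots.
H is positive definite, so the origin is a strict local minimum.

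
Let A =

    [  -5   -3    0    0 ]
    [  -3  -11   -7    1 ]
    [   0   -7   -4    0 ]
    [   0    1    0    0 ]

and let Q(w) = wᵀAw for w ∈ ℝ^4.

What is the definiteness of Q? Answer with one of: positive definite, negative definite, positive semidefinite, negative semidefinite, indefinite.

indefinite

Symmetric row and column elimination reduces A to a congruent diagonal form with pivots -5, -46/5, 61/46, -20/61.
So there are 1 positive, 3 negative pivots.
Hence Q is indefinite.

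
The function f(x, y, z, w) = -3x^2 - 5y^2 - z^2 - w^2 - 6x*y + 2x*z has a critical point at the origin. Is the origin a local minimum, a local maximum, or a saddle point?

local maximum

The Hessian at the origin is H = [[-6, -6, 2, 0], [-6, -10, 0, 0], [2, 0, -2, 0], [0, 0, 0, -2]].
Symmetric row and column elimination reduces H to a congruent diagonal form with pivots -6, -4, -1/3, -2.
So there are 4 negative pivots.
H is negative definite, so the origin is a strict local maximum.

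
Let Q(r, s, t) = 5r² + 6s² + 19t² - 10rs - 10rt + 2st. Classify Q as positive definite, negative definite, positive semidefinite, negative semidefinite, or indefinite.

indefinite

The associated matrix is A = [[5, -5, -5], [-5, 6, 1], [-5, 1, 19]].
Applying the same elementary operations to the rows and columns of A produces a congruent diagonal matrix with entries 5, 1, -2.
So there are 2 positive, 1 negative pivots.
Hence Q is indefinite.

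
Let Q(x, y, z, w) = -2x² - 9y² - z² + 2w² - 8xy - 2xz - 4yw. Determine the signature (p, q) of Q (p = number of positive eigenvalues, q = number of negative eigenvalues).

(2, 2)

The symmetric matrix is A = [[-2, -4, -1, 0], [-4, -9, 0, -2], [-1, 0, -1, 0], [0, -2, 0, 2]].
An LDLᵀ factorisation of A has diagonal entries -2, -1, 7/2, 10/7.
That gives 2 positive, 2 negative pivots.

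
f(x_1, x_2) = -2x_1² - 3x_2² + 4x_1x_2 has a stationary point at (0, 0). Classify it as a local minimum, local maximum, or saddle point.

local maximum

The Hessian at the origin is H = [[-4, 4], [4, -6]].
det H = -4·-6 − (4)² = 8 > 0 and H[1,1] = -4 < 0, so H is negative definite.
Therefore the origin is a local maximum.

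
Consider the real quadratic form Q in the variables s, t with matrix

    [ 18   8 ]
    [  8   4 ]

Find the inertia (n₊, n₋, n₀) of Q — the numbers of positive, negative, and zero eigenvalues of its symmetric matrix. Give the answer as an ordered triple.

Row-reducing A symmetrically gives the diagonal entries 18, 4/9.
That gives 2 positive pivots.

(2, 0, 0)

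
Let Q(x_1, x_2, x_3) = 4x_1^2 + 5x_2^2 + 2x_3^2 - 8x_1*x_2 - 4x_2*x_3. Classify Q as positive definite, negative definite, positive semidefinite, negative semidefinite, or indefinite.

indefinite

The associated matrix is A = [[4, -4, 0], [-4, 5, -2], [0, -2, 2]].
An LDLᵀ factorisation of A has diagonal entries 4, 1, -2.
So there are 2 positive, 1 negative pivots.
Hence Q is indefinite.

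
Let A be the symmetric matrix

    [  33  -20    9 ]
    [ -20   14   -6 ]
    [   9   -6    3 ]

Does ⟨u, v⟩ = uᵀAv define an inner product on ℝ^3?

yes

Applying the same elementary operations to the rows and columns of A produces a congruent diagonal matrix with entries 33, 62/33, 12/31.
So there are 3 positive pivots.
Hence Q is positive definite.
⟨·,·⟩ is an inner product exactly when A is positive definite.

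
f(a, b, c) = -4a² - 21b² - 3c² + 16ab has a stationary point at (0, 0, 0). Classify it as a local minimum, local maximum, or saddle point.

local maximum

The Hessian at the origin is H = [[-8, 16, 0], [16, -42, 0], [0, 0, -6]].
Congruent diagonalization of H (simultaneous row and column reduction) yields pivots -8, -10, -6.
So there are 3 negative pivots.
H is negative definite, so the origin is a strict local maximum.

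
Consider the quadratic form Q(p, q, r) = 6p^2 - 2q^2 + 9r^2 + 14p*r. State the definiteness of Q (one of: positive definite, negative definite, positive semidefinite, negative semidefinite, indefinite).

The associated matrix is A = [[6, 0, 7], [0, -2, 0], [7, 0, 9]].
Applying the same elementary operations to the rows and columns of A produces a congruent diagonal matrix with entries 6, -2, 5/6.
Counting signs: 2 positive, 1 negative.
Hence Q is indefinite.

indefinite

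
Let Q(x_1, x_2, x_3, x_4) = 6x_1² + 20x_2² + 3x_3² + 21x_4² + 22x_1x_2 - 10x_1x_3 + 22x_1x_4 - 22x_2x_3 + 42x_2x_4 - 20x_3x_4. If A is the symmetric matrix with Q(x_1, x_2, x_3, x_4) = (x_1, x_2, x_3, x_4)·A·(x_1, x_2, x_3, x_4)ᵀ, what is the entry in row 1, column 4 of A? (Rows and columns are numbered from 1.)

11

The coefficient of x_1·x_4 in Q is 22. For a symmetric A this equals A[1,4] + A[4,1] = 2·A[1,4].
So A[1,4] = 22/2 = 11.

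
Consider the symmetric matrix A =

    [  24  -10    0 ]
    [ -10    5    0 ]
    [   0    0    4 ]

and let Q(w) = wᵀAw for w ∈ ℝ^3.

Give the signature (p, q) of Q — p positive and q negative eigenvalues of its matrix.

(3, 0)

An LDLᵀ factorisation of A has diagonal entries 24, 5/6, 4.
That gives 3 positive pivots.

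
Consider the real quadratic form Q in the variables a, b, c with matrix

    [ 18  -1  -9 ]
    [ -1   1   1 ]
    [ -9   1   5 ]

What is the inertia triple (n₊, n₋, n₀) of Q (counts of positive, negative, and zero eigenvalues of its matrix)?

(3, 0, 0)

Congruent diagonalization of A (simultaneous row and column reduction) yields pivots 18, 17/18, 4/17.
That gives 3 positive pivots.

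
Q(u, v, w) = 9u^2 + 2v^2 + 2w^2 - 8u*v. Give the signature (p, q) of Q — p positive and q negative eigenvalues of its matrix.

The symmetric matrix is A = [[9, -4, 0], [-4, 2, 0], [0, 0, 2]].
An LDLᵀ factorisation of A has diagonal entries 9, 2/9, 2.
So there are 3 positive pivots.

(3, 0)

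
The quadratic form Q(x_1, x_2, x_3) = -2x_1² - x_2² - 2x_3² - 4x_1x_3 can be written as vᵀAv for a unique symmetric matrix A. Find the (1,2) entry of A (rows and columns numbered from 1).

The coefficient of x_1·x_2 in Q is 0. For a symmetric A this equals A[1,2] + A[2,1] = 2·A[1,2].
So A[1,2] = 0/2 = 0.

0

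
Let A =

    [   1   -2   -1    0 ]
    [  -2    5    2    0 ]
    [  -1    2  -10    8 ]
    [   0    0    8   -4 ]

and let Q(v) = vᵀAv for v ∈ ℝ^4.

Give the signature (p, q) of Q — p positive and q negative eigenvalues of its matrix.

(3, 1)

An LDLᵀ factorisation of A has diagonal entries 1, 1, -11, 20/11.
So there are 3 positive, 1 negative pivots.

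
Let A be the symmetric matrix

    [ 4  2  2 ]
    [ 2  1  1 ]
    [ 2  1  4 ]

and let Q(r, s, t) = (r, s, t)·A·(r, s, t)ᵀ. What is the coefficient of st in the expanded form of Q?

2

The coefficient of st is A[2,3] + A[3,2] = 2·1 = 2.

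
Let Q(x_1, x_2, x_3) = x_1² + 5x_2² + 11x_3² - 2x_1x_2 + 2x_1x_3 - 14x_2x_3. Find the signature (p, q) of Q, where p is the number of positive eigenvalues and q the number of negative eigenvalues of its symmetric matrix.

(3, 0)

The symmetric matrix is A = [[1, -1, 1], [-1, 5, -7], [1, -7, 11]].
Congruent diagonalization of A (simultaneous row and column reduction) yields pivots 1, 4, 1.
That gives 3 positive pivots.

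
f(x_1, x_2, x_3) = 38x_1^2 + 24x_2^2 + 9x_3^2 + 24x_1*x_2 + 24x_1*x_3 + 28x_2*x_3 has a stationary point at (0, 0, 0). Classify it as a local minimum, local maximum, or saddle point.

local minimum

The Hessian at the origin is H = [[76, 24, 24], [24, 48, 28], [24, 28, 18]].
Applying the same elementary operations to the rows and columns of H produces a congruent diagonal matrix with entries 76, 768/19, 5/48.
So there are 3 positive pivots.
H is positive definite, so the origin is a strict local minimum.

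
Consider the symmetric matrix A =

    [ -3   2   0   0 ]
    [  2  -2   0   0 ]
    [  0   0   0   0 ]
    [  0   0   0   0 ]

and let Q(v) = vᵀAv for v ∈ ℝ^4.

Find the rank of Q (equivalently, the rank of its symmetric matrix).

2

Row-reducing A symmetrically gives the diagonal entries -3, -2/3, 0, 0.
That gives 2 negative, 2 zero pivots.
The rank is the number of nonzero pivots: 2.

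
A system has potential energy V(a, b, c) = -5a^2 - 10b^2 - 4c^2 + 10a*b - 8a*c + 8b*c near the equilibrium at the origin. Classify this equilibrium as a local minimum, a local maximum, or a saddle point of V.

local maximum

The Hessian at the origin is H = [[-10, 10, -8], [10, -20, 8], [-8, 8, -8]].
Symmetric row and column elimination reduces H to a congruent diagonal form with pivots -10, -10, -8/5.
Counting signs: 3 negative.
H is negative definite, so the origin is a strict local maximum.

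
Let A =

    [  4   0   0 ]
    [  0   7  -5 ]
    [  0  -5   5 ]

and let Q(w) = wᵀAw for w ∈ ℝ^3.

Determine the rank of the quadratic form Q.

An LDLᵀ factorisation of A has diagonal entries 4, 7, 10/7.
Counting signs: 3 positive.
The rank is the number of nonzero pivots: 3.

3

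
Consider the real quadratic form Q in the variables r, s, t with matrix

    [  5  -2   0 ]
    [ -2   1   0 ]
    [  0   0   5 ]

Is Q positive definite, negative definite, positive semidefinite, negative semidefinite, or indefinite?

Leading principal minors: Δ_1 = 5, Δ_2 = 1, Δ_3 = 5.
All leading principal minors are positive, so by Sylvester's criterion Q is positive definite.

positive definite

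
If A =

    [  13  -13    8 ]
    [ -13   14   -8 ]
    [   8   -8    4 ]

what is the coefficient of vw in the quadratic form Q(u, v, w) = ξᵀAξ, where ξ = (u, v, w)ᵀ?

-16

The coefficient of vw is A[2,3] + A[3,2] = 2·(-8) = -16.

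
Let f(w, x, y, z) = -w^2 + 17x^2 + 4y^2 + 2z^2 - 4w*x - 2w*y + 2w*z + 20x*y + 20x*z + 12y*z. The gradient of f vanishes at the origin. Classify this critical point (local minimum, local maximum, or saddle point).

saddle point

The Hessian at the origin is H = [[-2, -4, -2, 2], [-4, 34, 20, 20], [-2, 20, 8, 12], [2, 20, 12, 4]].
Congruent diagonalization of H (simultaneous row and column reduction) yields pivots -2, 42, -26/7, 4/39.
So there are 2 positive, 2 negative pivots.
H is indefinite, so the origin is a saddle point.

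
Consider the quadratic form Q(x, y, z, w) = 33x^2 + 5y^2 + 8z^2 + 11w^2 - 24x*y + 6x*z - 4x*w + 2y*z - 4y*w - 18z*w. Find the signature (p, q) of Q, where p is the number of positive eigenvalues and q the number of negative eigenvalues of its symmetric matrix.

Write A = [[33, -12, 3, -2], [-12, 5, 1, -2], [3, 1, 8, -9], [-2, -2, -9, 11]].
Congruent diagonalization of A (simultaneous row and column reduction) yields pivots 33, 7/11, 6/7, -5/6.
Counting signs: 3 positive, 1 negative.

(3, 1)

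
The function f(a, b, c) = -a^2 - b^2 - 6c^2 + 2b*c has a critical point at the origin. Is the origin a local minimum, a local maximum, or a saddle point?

The Hessian at the origin is H = [[-2, 0, 0], [0, -2, 2], [0, 2, -12]].
Symmetric row and column elimination reduces H to a congruent diagonal form with pivots -2, -2, -10.
That gives 3 negative pivots.
H is negative definite, so the origin is a strict local maximum.

local maximum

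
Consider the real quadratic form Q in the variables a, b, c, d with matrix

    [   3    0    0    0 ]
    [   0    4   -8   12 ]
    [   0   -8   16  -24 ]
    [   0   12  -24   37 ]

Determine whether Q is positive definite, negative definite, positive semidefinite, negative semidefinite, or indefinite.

positive semidefinite

Symmetric row and column elimination reduces A to a congruent diagonal form with pivots 3, 4, 0, 1.
So there are 3 positive, 1 zero pivots.
Hence Q is positive semidefinite.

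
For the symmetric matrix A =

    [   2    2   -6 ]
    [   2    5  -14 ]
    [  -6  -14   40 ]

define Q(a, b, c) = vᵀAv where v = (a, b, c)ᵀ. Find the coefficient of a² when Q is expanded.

2

The coefficient of a² is the diagonal entry A[1,1] = 2.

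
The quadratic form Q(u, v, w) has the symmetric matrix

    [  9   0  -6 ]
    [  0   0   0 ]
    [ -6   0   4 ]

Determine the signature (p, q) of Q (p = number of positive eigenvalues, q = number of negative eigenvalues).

Row-reducing A symmetrically gives the diagonal entries 9, 0, 0.
That gives 1 positive, 2 zero pivots.

(1, 0)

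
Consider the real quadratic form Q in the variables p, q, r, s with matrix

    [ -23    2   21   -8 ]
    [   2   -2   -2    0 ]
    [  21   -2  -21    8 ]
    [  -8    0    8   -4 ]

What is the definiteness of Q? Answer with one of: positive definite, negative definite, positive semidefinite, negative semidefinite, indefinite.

Leading principal minors: Δ_1 = -23, Δ_2 = 42, Δ_3 = -76, Δ_4 = 48.
The signs alternate starting with Δ_1 < 0, so by Sylvester's criterion Q is negative definite.

negative definite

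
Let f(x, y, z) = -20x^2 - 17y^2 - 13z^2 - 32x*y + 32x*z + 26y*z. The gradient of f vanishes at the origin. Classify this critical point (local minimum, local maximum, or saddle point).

local maximum

The Hessian at the origin is H = [[-40, -32, 32], [-32, -34, 26], [32, 26, -26]].
Row-reducing H symmetrically gives the diagonal entries -40, -42/5, -8/21.
Counting signs: 3 negative.
H is negative definite, so the origin is a strict local maximum.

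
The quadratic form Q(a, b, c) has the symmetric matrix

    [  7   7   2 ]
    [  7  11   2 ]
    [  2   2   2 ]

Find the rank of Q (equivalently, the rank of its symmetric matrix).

An LDLᵀ factorisation of A has diagonal entries 7, 4, 10/7.
Counting signs: 3 positive.
The rank is the number of nonzero pivots: 3.

3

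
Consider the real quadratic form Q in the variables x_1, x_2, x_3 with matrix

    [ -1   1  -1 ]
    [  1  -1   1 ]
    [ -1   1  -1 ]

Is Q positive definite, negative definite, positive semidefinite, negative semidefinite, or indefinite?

negative semidefinite

Row-reducing A symmetrically gives the diagonal entries -1, 0, 0.
So there are 1 negative, 2 zero pivots.
Hence Q is negative semidefinite.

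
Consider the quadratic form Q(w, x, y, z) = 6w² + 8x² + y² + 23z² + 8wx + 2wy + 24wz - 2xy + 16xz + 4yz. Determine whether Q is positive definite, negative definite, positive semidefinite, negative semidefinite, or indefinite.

The symmetric matrix is A = [[6, 4, 1, 12], [4, 8, -1, 8], [1, -1, 1, 2], [12, 8, 2, 23]].
Congruent diagonalization of A (simultaneous row and column reduction) yields pivots 6, 16/3, 5/16, -1.
That gives 3 positive, 1 negative pivots.
Hence Q is indefinite.

indefinite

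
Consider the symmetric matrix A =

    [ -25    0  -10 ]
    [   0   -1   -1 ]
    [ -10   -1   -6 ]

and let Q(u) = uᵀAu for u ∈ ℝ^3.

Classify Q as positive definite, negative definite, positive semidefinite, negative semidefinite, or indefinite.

Leading principal minors: Δ_1 = -25, Δ_2 = 25, Δ_3 = -25.
The signs alternate starting with Δ_1 < 0, so by Sylvester's criterion Q is negative definite.

negative definite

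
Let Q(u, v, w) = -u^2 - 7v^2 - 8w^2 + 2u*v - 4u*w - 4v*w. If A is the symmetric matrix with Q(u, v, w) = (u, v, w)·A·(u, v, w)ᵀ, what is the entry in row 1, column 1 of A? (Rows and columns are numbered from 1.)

-1

The coefficient of u^2 in Q is -1, and that is exactly A[1,1].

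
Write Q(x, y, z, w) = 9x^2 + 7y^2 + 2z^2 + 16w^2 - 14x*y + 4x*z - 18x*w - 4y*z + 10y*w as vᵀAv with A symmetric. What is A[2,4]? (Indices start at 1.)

The coefficient of y·w in Q is 10. For a symmetric A this equals A[2,4] + A[4,2] = 2·A[2,4].
So A[2,4] = 10/2 = 5.

5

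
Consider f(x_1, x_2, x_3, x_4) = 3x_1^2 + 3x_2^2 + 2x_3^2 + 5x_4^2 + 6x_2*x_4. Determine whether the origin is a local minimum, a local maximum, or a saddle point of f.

The Hessian at the origin is H = [[6, 0, 0, 0], [0, 6, 0, 6], [0, 0, 4, 0], [0, 6, 0, 10]].
Applying the same elementary operations to the rows and columns of H produces a congruent diagonal matrix with entries 6, 6, 4, 4.
That gives 4 positive pivots.
H is positive definite, so the origin is a strict local minimum.

local minimum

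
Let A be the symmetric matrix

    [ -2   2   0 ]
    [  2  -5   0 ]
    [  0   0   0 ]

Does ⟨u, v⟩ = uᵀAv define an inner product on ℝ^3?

no

Row-reducing A symmetrically gives the diagonal entries -2, -3, 0.
Counting signs: 2 negative, 1 zero.
Hence Q is negative semidefinite.
⟨·,·⟩ is an inner product exactly when A is positive definite.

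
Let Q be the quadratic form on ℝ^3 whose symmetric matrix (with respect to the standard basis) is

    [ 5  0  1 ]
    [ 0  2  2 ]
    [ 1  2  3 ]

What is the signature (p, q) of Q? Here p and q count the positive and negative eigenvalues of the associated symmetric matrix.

(3, 0)

Row-reducing A symmetrically gives the diagonal entries 5, 2, 4/5.
So there are 3 positive pivots.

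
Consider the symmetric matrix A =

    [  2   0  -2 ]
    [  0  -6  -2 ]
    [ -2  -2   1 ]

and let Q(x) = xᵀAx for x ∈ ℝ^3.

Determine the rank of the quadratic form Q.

Congruent diagonalization of A (simultaneous row and column reduction) yields pivots 2, -6, -1/3.
That gives 1 positive, 2 negative pivots.
The rank is the number of nonzero pivots: 3.

3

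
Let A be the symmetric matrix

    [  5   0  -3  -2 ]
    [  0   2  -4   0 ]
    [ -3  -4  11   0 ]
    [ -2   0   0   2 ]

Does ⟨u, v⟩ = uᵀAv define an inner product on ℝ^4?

no

Applying the same elementary operations to the rows and columns of A produces a congruent diagonal matrix with entries 5, 2, 6/5, 0.
Counting signs: 3 positive, 1 zero.
Hence Q is positive semidefinite.
⟨·,·⟩ is an inner product exactly when A is positive definite.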